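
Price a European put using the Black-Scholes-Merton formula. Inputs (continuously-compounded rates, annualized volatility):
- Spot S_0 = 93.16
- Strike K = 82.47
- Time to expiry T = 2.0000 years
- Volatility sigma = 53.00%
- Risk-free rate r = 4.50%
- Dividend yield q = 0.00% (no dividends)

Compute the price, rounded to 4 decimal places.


Answer: Price = 16.6536

Derivation:
d1 = (ln(S/K) + (r - q + 0.5*sigma^2) * T) / (sigma * sqrt(T)) = 0.65745435
d2 = d1 - sigma * sqrt(T) = -0.09207884
exp(-rT) = 0.91393119; exp(-qT) = 1.00000000
P = K * exp(-rT) * N(-d2) - S_0 * exp(-qT) * N(-d1)
N(-d1) = 0.25544441; N(-d2) = 0.53668230
P = 82.4700 * 0.91393119 * 0.53668230 - 93.1600 * 1.00000000 * 0.25544441 = 16.6536


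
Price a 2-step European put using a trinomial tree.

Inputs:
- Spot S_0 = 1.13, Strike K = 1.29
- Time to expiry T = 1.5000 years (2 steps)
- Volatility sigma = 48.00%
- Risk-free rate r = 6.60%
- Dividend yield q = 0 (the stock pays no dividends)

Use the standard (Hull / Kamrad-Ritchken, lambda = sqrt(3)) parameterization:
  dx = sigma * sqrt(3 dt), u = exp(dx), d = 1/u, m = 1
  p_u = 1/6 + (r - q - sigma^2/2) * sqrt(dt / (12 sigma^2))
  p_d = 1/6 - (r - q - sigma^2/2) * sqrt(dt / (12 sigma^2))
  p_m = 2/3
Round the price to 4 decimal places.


Answer: Price = V(0,0) = 0.2783

Derivation:
dt = T/N = 0.750000; dx = sigma*sqrt(3*dt) = 0.720000
u = exp(dx) = 2.054433; d = 1/u = 0.486752
p_u = 0.141042, p_m = 0.666667, p_d = 0.192292
Discount per step: exp(-r*dt) = 0.951705
Stock lattice S(k, j) with j the centered position index:
  k=0: S(0,+0) = 1.1300
  k=1: S(1,-1) = 0.5500; S(1,+0) = 1.1300; S(1,+1) = 2.3215
  k=2: S(2,-2) = 0.2677; S(2,-1) = 0.5500; S(2,+0) = 1.1300; S(2,+1) = 2.3215; S(2,+2) = 4.7694
Terminal payoffs V(N, j) = max(K - S_T, 0):
  V(2,-2) = 1.022272; V(2,-1) = 0.739970; V(2,+0) = 0.160000; V(2,+1) = 0.000000; V(2,+2) = 0.000000
Backward induction: V(k, j) = exp(-r*dt) * [p_u * V(k+1, j+1) + p_m * V(k+1, j) + p_d * V(k+1, j-1)]
  V(1,-1) = exp(-r*dt) * [p_u*0.160000 + p_m*0.739970 + p_d*1.022272] = 0.678046
  V(1,+0) = exp(-r*dt) * [p_u*0.000000 + p_m*0.160000 + p_d*0.739970] = 0.236933
  V(1,+1) = exp(-r*dt) * [p_u*0.000000 + p_m*0.000000 + p_d*0.160000] = 0.029281
  V(0,+0) = exp(-r*dt) * [p_u*0.029281 + p_m*0.236933 + p_d*0.678046] = 0.278343


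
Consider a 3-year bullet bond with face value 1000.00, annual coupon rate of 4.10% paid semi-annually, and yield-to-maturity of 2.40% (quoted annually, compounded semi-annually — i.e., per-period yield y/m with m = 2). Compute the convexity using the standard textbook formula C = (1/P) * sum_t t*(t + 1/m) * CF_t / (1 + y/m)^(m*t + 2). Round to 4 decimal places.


Answer: Convexity = 9.6041

Derivation:
Coupon per period c = face * coupon_rate / m = 20.500000
Periods per year m = 2; per-period yield y/m = 0.012000
Number of cashflows N = 6
Cashflows (t years, CF_t, discount factor 1/(1+y/m)^(m*t), PV):
  t = 0.5000: CF_t = 20.500000, DF = 0.988142, PV = 20.256917
  t = 1.0000: CF_t = 20.500000, DF = 0.976425, PV = 20.016716
  t = 1.5000: CF_t = 20.500000, DF = 0.964847, PV = 19.779364
  t = 2.0000: CF_t = 20.500000, DF = 0.953406, PV = 19.544826
  t = 2.5000: CF_t = 20.500000, DF = 0.942101, PV = 19.313069
  t = 3.0000: CF_t = 1020.500000, DF = 0.930930, PV = 950.013844
Price P = sum_t PV_t = 1048.924737
Convexity numerator sum_t t*(t + 1/m) * CF_t / (1+y/m)^(m*t + 2):
  t = 0.5000: term = 9.889682
  t = 1.0000: term = 29.317239
  t = 1.5000: term = 57.939208
  t = 2.0000: term = 95.420303
  t = 2.5000: term = 141.433255
  t = 3.0000: term = 9739.983207
Convexity = (1/P) * sum = 10073.982894 / 1048.924737 = 9.604105


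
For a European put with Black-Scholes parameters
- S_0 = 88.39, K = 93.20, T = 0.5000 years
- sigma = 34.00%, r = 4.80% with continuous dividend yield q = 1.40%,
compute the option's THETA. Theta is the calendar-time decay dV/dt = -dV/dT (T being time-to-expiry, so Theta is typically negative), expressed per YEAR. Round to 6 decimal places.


Answer: Theta = -6.395372

Derivation:
d1 = -0.0294858562; d2 = -0.2699021618
phi(d1) = 0.3987688947; exp(-qT) = 0.9930244429; exp(-rT) = 0.9762857098
Theta = -S*exp(-qT)*phi(d1)*sigma/(2*sqrt(T)) + r*K*exp(-rT)*N(-d2) - q*S*exp(-qT)*N(-d1)
N(-d1) = 0.5117614504; N(-d2) = 0.6063822380; sqrt(T) = 0.7071067812
Term 1 = -88.3900 * 0.9930244429 * 0.3987688947 * 0.3400 / (2 * 0.7071067812) = -8.4148865712
Term 2 = 0.0480 * 93.2000 * 0.9762857098 * 0.6063822380 = 2.6483815503
Term 3 = -0.0140 * 88.3900 * 0.9930244429 * 0.5117614504 = -0.6288668134
Theta = -8.4148865712 + (2.6483815503) + (-0.6288668134) = -6.395372


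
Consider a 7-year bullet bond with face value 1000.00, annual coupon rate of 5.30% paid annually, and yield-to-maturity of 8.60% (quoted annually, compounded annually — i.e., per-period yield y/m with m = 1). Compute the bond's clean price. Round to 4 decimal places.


Coupon per period c = face * coupon_rate / m = 53.000000
Periods per year m = 1; per-period yield y/m = 0.086000
Number of cashflows N = 7
Cashflows (t years, CF_t, discount factor 1/(1+y/m)^(m*t), PV):
  t = 1.0000: CF_t = 53.000000, DF = 0.920810, PV = 48.802947
  t = 2.0000: CF_t = 53.000000, DF = 0.847892, PV = 44.938257
  t = 3.0000: CF_t = 53.000000, DF = 0.780747, PV = 41.379610
  t = 4.0000: CF_t = 53.000000, DF = 0.718920, PV = 38.102772
  t = 5.0000: CF_t = 53.000000, DF = 0.661989, PV = 35.085425
  t = 6.0000: CF_t = 53.000000, DF = 0.609566, PV = 32.307021
  t = 7.0000: CF_t = 1053.000000, DF = 0.561295, PV = 591.043703
Price P = sum_t PV_t = 831.659734

Answer: Price = 831.6597


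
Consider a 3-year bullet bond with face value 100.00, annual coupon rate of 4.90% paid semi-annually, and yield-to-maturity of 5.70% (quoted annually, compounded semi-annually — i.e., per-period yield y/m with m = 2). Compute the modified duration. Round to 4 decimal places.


Answer: Modified duration = 2.7457

Derivation:
Coupon per period c = face * coupon_rate / m = 2.450000
Periods per year m = 2; per-period yield y/m = 0.028500
Number of cashflows N = 6
Cashflows (t years, CF_t, discount factor 1/(1+y/m)^(m*t), PV):
  t = 0.5000: CF_t = 2.450000, DF = 0.972290, PV = 2.382110
  t = 1.0000: CF_t = 2.450000, DF = 0.945347, PV = 2.316101
  t = 1.5000: CF_t = 2.450000, DF = 0.919152, PV = 2.251921
  t = 2.0000: CF_t = 2.450000, DF = 0.893682, PV = 2.189520
  t = 2.5000: CF_t = 2.450000, DF = 0.868917, PV = 2.128848
  t = 3.0000: CF_t = 102.450000, DF = 0.844840, PV = 86.553809
Price P = sum_t PV_t = 97.822309
First compute Macaulay numerator sum_t t * PV_t:
  t * PV_t at t = 0.5000: 1.191055
  t * PV_t at t = 1.0000: 2.316101
  t * PV_t at t = 1.5000: 3.377882
  t * PV_t at t = 2.0000: 4.379040
  t * PV_t at t = 2.5000: 5.322119
  t * PV_t at t = 3.0000: 259.661428
Macaulay duration D = 276.247625 / 97.822309 = 2.823974
Modified duration = D / (1 + y/m) = 2.823974 / (1 + 0.028500) = 2.745721


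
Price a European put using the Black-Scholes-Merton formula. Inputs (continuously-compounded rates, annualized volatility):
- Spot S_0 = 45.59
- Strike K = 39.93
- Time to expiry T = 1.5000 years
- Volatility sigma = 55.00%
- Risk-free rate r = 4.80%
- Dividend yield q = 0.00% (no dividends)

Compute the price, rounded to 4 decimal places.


Answer: Price = 7.1732

Derivation:
d1 = (ln(S/K) + (r - q + 0.5*sigma^2) * T) / (sigma * sqrt(T)) = 0.64048289
d2 = d1 - sigma * sqrt(T) = -0.03312679
exp(-rT) = 0.93053090; exp(-qT) = 1.00000000
P = K * exp(-rT) * N(-d2) - S_0 * exp(-qT) * N(-d1)
N(-d1) = 0.26092936; N(-d2) = 0.51321326
P = 39.9300 * 0.93053090 * 0.51321326 - 45.5900 * 1.00000000 * 0.26092936 = 7.1732


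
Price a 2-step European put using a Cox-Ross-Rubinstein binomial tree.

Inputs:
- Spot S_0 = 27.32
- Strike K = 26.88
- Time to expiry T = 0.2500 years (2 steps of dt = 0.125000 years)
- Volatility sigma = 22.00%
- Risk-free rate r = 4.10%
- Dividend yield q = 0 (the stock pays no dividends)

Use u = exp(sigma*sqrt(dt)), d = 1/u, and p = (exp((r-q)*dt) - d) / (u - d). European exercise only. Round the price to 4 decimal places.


Answer: Price = V(0,0) = 0.8188

Derivation:
dt = T/N = 0.125000
u = exp(sigma*sqrt(dt)) = 1.080887; d = 1/u = 0.925166
p = (exp((r-q)*dt) - d) / (u - d) = 0.513560
Discount per step: exp(-r*dt) = 0.994888
Stock lattice S(k, i) with i counting down-moves:
  k=0: S(0,0) = 27.3200
  k=1: S(1,0) = 29.5298; S(1,1) = 25.2755
  k=2: S(2,0) = 31.9184; S(2,1) = 27.3200; S(2,2) = 23.3841
Terminal payoffs V(N, i) = max(K - S_T, 0):
  V(2,0) = 0.000000; V(2,1) = 0.000000; V(2,2) = 3.495918
Backward induction: V(k, i) = exp(-r*dt) * [p * V(k+1, i) + (1-p) * V(k+1, i+1)].
  V(1,0) = exp(-r*dt) * [p*0.000000 + (1-p)*0.000000] = 0.000000
  V(1,1) = exp(-r*dt) * [p*0.000000 + (1-p)*3.495918] = 1.691860
  V(0,0) = exp(-r*dt) * [p*0.000000 + (1-p)*1.691860] = 0.818781


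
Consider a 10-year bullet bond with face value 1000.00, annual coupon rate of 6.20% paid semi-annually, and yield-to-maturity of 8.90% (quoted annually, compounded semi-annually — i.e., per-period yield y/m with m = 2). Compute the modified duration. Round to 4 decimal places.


Coupon per period c = face * coupon_rate / m = 31.000000
Periods per year m = 2; per-period yield y/m = 0.044500
Number of cashflows N = 20
Cashflows (t years, CF_t, discount factor 1/(1+y/m)^(m*t), PV):
  t = 0.5000: CF_t = 31.000000, DF = 0.957396, PV = 29.679272
  t = 1.0000: CF_t = 31.000000, DF = 0.916607, PV = 28.414813
  t = 1.5000: CF_t = 31.000000, DF = 0.877556, PV = 27.204225
  t = 2.0000: CF_t = 31.000000, DF = 0.840168, PV = 26.045213
  t = 2.5000: CF_t = 31.000000, DF = 0.804374, PV = 24.935580
  t = 3.0000: CF_t = 31.000000, DF = 0.770104, PV = 23.873222
  t = 3.5000: CF_t = 31.000000, DF = 0.737294, PV = 22.856124
  t = 4.0000: CF_t = 31.000000, DF = 0.705883, PV = 21.882359
  t = 4.5000: CF_t = 31.000000, DF = 0.675809, PV = 20.950080
  t = 5.0000: CF_t = 31.000000, DF = 0.647017, PV = 20.057521
  t = 5.5000: CF_t = 31.000000, DF = 0.619451, PV = 19.202988
  t = 6.0000: CF_t = 31.000000, DF = 0.593060, PV = 18.384861
  t = 6.5000: CF_t = 31.000000, DF = 0.567793, PV = 17.601591
  t = 7.0000: CF_t = 31.000000, DF = 0.543603, PV = 16.851690
  t = 7.5000: CF_t = 31.000000, DF = 0.520443, PV = 16.133739
  t = 8.0000: CF_t = 31.000000, DF = 0.498270, PV = 15.446375
  t = 8.5000: CF_t = 31.000000, DF = 0.477042, PV = 14.788296
  t = 9.0000: CF_t = 31.000000, DF = 0.456718, PV = 14.158254
  t = 9.5000: CF_t = 31.000000, DF = 0.437260, PV = 13.555054
  t = 10.0000: CF_t = 1031.000000, DF = 0.418631, PV = 431.608291
Price P = sum_t PV_t = 823.629550
First compute Macaulay numerator sum_t t * PV_t:
  t * PV_t at t = 0.5000: 14.839636
  t * PV_t at t = 1.0000: 28.414813
  t * PV_t at t = 1.5000: 40.806338
  t * PV_t at t = 2.0000: 52.090426
  t * PV_t at t = 2.5000: 62.338950
  t * PV_t at t = 3.0000: 71.619665
  t * PV_t at t = 3.5000: 79.996434
  t * PV_t at t = 4.0000: 87.529436
  t * PV_t at t = 4.5000: 94.275362
  t * PV_t at t = 5.0000: 100.287604
  t * PV_t at t = 5.5000: 105.616433
  t * PV_t at t = 6.0000: 110.309169
  t * PV_t at t = 6.5000: 114.410340
  t * PV_t at t = 7.0000: 117.961833
  t * PV_t at t = 7.5000: 121.003043
  t * PV_t at t = 8.0000: 123.571003
  t * PV_t at t = 8.5000: 125.700518
  t * PV_t at t = 9.0000: 127.424285
  t * PV_t at t = 9.5000: 128.773013
  t * PV_t at t = 10.0000: 4316.082913
Macaulay duration D = 6023.051213 / 823.629550 = 7.312816
Modified duration = D / (1 + y/m) = 7.312816 / (1 + 0.044500) = 7.001260

Answer: Modified duration = 7.0013


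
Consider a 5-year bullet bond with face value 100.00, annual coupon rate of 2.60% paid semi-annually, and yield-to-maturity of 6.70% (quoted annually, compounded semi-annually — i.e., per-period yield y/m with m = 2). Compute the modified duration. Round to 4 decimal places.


Coupon per period c = face * coupon_rate / m = 1.300000
Periods per year m = 2; per-period yield y/m = 0.033500
Number of cashflows N = 10
Cashflows (t years, CF_t, discount factor 1/(1+y/m)^(m*t), PV):
  t = 0.5000: CF_t = 1.300000, DF = 0.967586, PV = 1.257862
  t = 1.0000: CF_t = 1.300000, DF = 0.936222, PV = 1.217089
  t = 1.5000: CF_t = 1.300000, DF = 0.905876, PV = 1.177638
  t = 2.0000: CF_t = 1.300000, DF = 0.876512, PV = 1.139466
  t = 2.5000: CF_t = 1.300000, DF = 0.848101, PV = 1.102531
  t = 3.0000: CF_t = 1.300000, DF = 0.820611, PV = 1.066794
  t = 3.5000: CF_t = 1.300000, DF = 0.794011, PV = 1.032215
  t = 4.0000: CF_t = 1.300000, DF = 0.768274, PV = 0.998756
  t = 4.5000: CF_t = 1.300000, DF = 0.743371, PV = 0.966382
  t = 5.0000: CF_t = 101.300000, DF = 0.719275, PV = 72.862595
Price P = sum_t PV_t = 82.821329
First compute Macaulay numerator sum_t t * PV_t:
  t * PV_t at t = 0.5000: 0.628931
  t * PV_t at t = 1.0000: 1.217089
  t * PV_t at t = 1.5000: 1.766457
  t * PV_t at t = 2.0000: 2.278932
  t * PV_t at t = 2.5000: 2.756328
  t * PV_t at t = 3.0000: 3.200381
  t * PV_t at t = 3.5000: 3.612751
  t * PV_t at t = 4.0000: 3.995025
  t * PV_t at t = 4.5000: 4.348721
  t * PV_t at t = 5.0000: 364.312976
Macaulay duration D = 388.117592 / 82.821329 = 4.686203
Modified duration = D / (1 + y/m) = 4.686203 / (1 + 0.033500) = 4.534304

Answer: Modified duration = 4.5343


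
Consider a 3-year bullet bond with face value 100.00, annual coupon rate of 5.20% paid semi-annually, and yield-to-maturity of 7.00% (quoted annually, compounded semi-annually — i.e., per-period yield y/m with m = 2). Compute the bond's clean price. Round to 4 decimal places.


Answer: Price = 95.2043

Derivation:
Coupon per period c = face * coupon_rate / m = 2.600000
Periods per year m = 2; per-period yield y/m = 0.035000
Number of cashflows N = 6
Cashflows (t years, CF_t, discount factor 1/(1+y/m)^(m*t), PV):
  t = 0.5000: CF_t = 2.600000, DF = 0.966184, PV = 2.512077
  t = 1.0000: CF_t = 2.600000, DF = 0.933511, PV = 2.427128
  t = 1.5000: CF_t = 2.600000, DF = 0.901943, PV = 2.345051
  t = 2.0000: CF_t = 2.600000, DF = 0.871442, PV = 2.265750
  t = 2.5000: CF_t = 2.600000, DF = 0.841973, PV = 2.189130
  t = 3.0000: CF_t = 102.600000, DF = 0.813501, PV = 83.465166
Price P = sum_t PV_t = 95.204302


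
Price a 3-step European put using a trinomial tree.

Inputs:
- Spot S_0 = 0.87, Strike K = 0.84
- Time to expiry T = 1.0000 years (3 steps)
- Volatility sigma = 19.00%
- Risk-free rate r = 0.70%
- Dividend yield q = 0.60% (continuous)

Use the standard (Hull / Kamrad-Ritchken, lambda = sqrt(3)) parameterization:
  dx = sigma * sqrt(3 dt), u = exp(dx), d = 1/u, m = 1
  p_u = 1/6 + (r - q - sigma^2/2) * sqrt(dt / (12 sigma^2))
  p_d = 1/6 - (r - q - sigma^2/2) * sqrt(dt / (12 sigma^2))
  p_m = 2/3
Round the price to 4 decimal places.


dt = T/N = 0.333333; dx = sigma*sqrt(3*dt) = 0.190000
u = exp(dx) = 1.209250; d = 1/u = 0.826959
p_u = 0.151711, p_m = 0.666667, p_d = 0.181623
Discount per step: exp(-r*dt) = 0.997669
Stock lattice S(k, j) with j the centered position index:
  k=0: S(0,+0) = 0.8700
  k=1: S(1,-1) = 0.7195; S(1,+0) = 0.8700; S(1,+1) = 1.0520
  k=2: S(2,-2) = 0.5950; S(2,-1) = 0.7195; S(2,+0) = 0.8700; S(2,+1) = 1.0520; S(2,+2) = 1.2722
  k=3: S(3,-3) = 0.4920; S(3,-2) = 0.5950; S(3,-1) = 0.7195; S(3,+0) = 0.8700; S(3,+1) = 1.0520; S(3,+2) = 1.2722; S(3,+3) = 1.5384
Terminal payoffs V(N, j) = max(K - S_T, 0):
  V(3,-3) = 0.347993; V(3,-2) = 0.245041; V(3,-1) = 0.120546; V(3,+0) = 0.000000; V(3,+1) = 0.000000; V(3,+2) = 0.000000; V(3,+3) = 0.000000
Backward induction: V(k, j) = exp(-r*dt) * [p_u * V(k+1, j+1) + p_m * V(k+1, j) + p_d * V(k+1, j-1)]
  V(2,-2) = exp(-r*dt) * [p_u*0.120546 + p_m*0.245041 + p_d*0.347993] = 0.244281
  V(2,-1) = exp(-r*dt) * [p_u*0.000000 + p_m*0.120546 + p_d*0.245041] = 0.124578
  V(2,+0) = exp(-r*dt) * [p_u*0.000000 + p_m*0.000000 + p_d*0.120546] = 0.021843
  V(2,+1) = exp(-r*dt) * [p_u*0.000000 + p_m*0.000000 + p_d*0.000000] = 0.000000
  V(2,+2) = exp(-r*dt) * [p_u*0.000000 + p_m*0.000000 + p_d*0.000000] = 0.000000
  V(1,-1) = exp(-r*dt) * [p_u*0.021843 + p_m*0.124578 + p_d*0.244281] = 0.130428
  V(1,+0) = exp(-r*dt) * [p_u*0.000000 + p_m*0.021843 + p_d*0.124578] = 0.037101
  V(1,+1) = exp(-r*dt) * [p_u*0.000000 + p_m*0.000000 + p_d*0.021843] = 0.003958
  V(0,+0) = exp(-r*dt) * [p_u*0.003958 + p_m*0.037101 + p_d*0.130428] = 0.048909

Answer: Price = V(0,0) = 0.0489


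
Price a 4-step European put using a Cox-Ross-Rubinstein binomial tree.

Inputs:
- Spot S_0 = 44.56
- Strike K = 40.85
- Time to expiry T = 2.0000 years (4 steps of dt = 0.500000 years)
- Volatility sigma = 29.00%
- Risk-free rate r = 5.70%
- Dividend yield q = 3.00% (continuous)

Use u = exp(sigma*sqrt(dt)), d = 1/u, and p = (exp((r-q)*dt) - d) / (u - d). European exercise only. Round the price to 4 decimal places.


dt = T/N = 0.500000
u = exp(sigma*sqrt(dt)) = 1.227600; d = 1/u = 0.814598
p = (exp((r-q)*dt) - d) / (u - d) = 0.481823
Discount per step: exp(-r*dt) = 0.971902
Stock lattice S(k, i) with i counting down-moves:
  k=0: S(0,0) = 44.5600
  k=1: S(1,0) = 54.7019; S(1,1) = 36.2985
  k=2: S(2,0) = 67.1520; S(2,1) = 44.5600; S(2,2) = 29.5686
  k=3: S(3,0) = 82.4358; S(3,1) = 54.7019; S(3,2) = 36.2985; S(3,3) = 24.0866
  k=4: S(4,0) = 101.1981; S(4,1) = 67.1520; S(4,2) = 44.5600; S(4,3) = 29.5686; S(4,4) = 19.6208
Terminal payoffs V(N, i) = max(K - S_T, 0):
  V(4,0) = 0.000000; V(4,1) = 0.000000; V(4,2) = 0.000000; V(4,3) = 11.281350; V(4,4) = 21.229151
Backward induction: V(k, i) = exp(-r*dt) * [p * V(k+1, i) + (1-p) * V(k+1, i+1)].
  V(3,0) = exp(-r*dt) * [p*0.000000 + (1-p)*0.000000] = 0.000000
  V(3,1) = exp(-r*dt) * [p*0.000000 + (1-p)*0.000000] = 0.000000
  V(3,2) = exp(-r*dt) * [p*0.000000 + (1-p)*11.281350] = 5.681487
  V(3,3) = exp(-r*dt) * [p*11.281350 + (1-p)*21.229151] = 15.974258
  V(2,0) = exp(-r*dt) * [p*0.000000 + (1-p)*0.000000] = 0.000000
  V(2,1) = exp(-r*dt) * [p*0.000000 + (1-p)*5.681487] = 2.861297
  V(2,2) = exp(-r*dt) * [p*5.681487 + (1-p)*15.974258] = 10.705472
  V(1,0) = exp(-r*dt) * [p*0.000000 + (1-p)*2.861297] = 1.441000
  V(1,1) = exp(-r*dt) * [p*2.861297 + (1-p)*10.705472] = 6.731366
  V(0,0) = exp(-r*dt) * [p*1.441000 + (1-p)*6.731366] = 4.064833

Answer: Price = V(0,0) = 4.0648


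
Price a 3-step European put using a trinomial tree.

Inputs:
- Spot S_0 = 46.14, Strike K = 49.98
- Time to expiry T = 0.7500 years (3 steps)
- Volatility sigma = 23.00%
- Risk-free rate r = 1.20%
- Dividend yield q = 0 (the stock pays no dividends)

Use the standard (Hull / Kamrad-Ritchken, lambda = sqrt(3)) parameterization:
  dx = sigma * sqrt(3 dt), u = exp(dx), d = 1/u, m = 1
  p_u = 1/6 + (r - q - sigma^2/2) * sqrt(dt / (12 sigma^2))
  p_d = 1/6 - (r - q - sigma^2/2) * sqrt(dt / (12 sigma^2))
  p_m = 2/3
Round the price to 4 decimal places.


dt = T/N = 0.250000; dx = sigma*sqrt(3*dt) = 0.199186
u = exp(dx) = 1.220409; d = 1/u = 0.819398
p_u = 0.157599, p_m = 0.666667, p_d = 0.175735
Discount per step: exp(-r*dt) = 0.997004
Stock lattice S(k, j) with j the centered position index:
  k=0: S(0,+0) = 46.1400
  k=1: S(1,-1) = 37.8070; S(1,+0) = 46.1400; S(1,+1) = 56.3097
  k=2: S(2,-2) = 30.9790; S(2,-1) = 37.8070; S(2,+0) = 46.1400; S(2,+1) = 56.3097; S(2,+2) = 68.7208
  k=3: S(3,-3) = 25.3841; S(3,-2) = 30.9790; S(3,-1) = 37.8070; S(3,+0) = 46.1400; S(3,+1) = 56.3097; S(3,+2) = 68.7208; S(3,+3) = 83.8675
Terminal payoffs V(N, j) = max(K - S_T, 0):
  V(3,-3) = 24.595907; V(3,-2) = 19.001031; V(3,-1) = 12.172995; V(3,+0) = 3.840000; V(3,+1) = 0.000000; V(3,+2) = 0.000000; V(3,+3) = 0.000000
Backward induction: V(k, j) = exp(-r*dt) * [p_u * V(k+1, j+1) + p_m * V(k+1, j) + p_d * V(k+1, j-1)]
  V(2,-2) = exp(-r*dt) * [p_u*12.172995 + p_m*19.001031 + p_d*24.595907] = 18.851518
  V(2,-1) = exp(-r*dt) * [p_u*3.840000 + p_m*12.172995 + p_d*19.001031] = 12.023526
  V(2,+0) = exp(-r*dt) * [p_u*0.000000 + p_m*3.840000 + p_d*12.172995] = 4.685143
  V(2,+1) = exp(-r*dt) * [p_u*0.000000 + p_m*0.000000 + p_d*3.840000] = 0.672800
  V(2,+2) = exp(-r*dt) * [p_u*0.000000 + p_m*0.000000 + p_d*0.000000] = 0.000000
  V(1,-1) = exp(-r*dt) * [p_u*4.685143 + p_m*12.023526 + p_d*18.851518] = 12.030777
  V(1,+0) = exp(-r*dt) * [p_u*0.672800 + p_m*4.685143 + p_d*12.023526] = 5.326410
  V(1,+1) = exp(-r*dt) * [p_u*0.000000 + p_m*0.672800 + p_d*4.685143] = 1.268066
  V(0,+0) = exp(-r*dt) * [p_u*1.268066 + p_m*5.326410 + p_d*12.030777] = 5.847443

Answer: Price = V(0,0) = 5.8474


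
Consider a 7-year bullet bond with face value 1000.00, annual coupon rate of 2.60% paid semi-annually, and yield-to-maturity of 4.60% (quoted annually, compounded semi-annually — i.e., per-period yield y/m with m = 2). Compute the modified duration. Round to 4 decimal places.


Answer: Modified duration = 6.2557

Derivation:
Coupon per period c = face * coupon_rate / m = 13.000000
Periods per year m = 2; per-period yield y/m = 0.023000
Number of cashflows N = 14
Cashflows (t years, CF_t, discount factor 1/(1+y/m)^(m*t), PV):
  t = 0.5000: CF_t = 13.000000, DF = 0.977517, PV = 12.707722
  t = 1.0000: CF_t = 13.000000, DF = 0.955540, PV = 12.422016
  t = 1.5000: CF_t = 13.000000, DF = 0.934056, PV = 12.142733
  t = 2.0000: CF_t = 13.000000, DF = 0.913056, PV = 11.869729
  t = 2.5000: CF_t = 13.000000, DF = 0.892528, PV = 11.602864
  t = 3.0000: CF_t = 13.000000, DF = 0.872461, PV = 11.341998
  t = 3.5000: CF_t = 13.000000, DF = 0.852846, PV = 11.086997
  t = 4.0000: CF_t = 13.000000, DF = 0.833671, PV = 10.837729
  t = 4.5000: CF_t = 13.000000, DF = 0.814928, PV = 10.594065
  t = 5.0000: CF_t = 13.000000, DF = 0.796606, PV = 10.355880
  t = 5.5000: CF_t = 13.000000, DF = 0.778696, PV = 10.123050
  t = 6.0000: CF_t = 13.000000, DF = 0.761189, PV = 9.895455
  t = 6.5000: CF_t = 13.000000, DF = 0.744075, PV = 9.672976
  t = 7.0000: CF_t = 1013.000000, DF = 0.727346, PV = 736.801622
Price P = sum_t PV_t = 881.454836
First compute Macaulay numerator sum_t t * PV_t:
  t * PV_t at t = 0.5000: 6.353861
  t * PV_t at t = 1.0000: 12.422016
  t * PV_t at t = 1.5000: 18.214100
  t * PV_t at t = 2.0000: 23.739459
  t * PV_t at t = 2.5000: 29.007159
  t * PV_t at t = 3.0000: 34.025993
  t * PV_t at t = 3.5000: 38.804488
  t * PV_t at t = 4.0000: 43.350916
  t * PV_t at t = 4.5000: 47.673294
  t * PV_t at t = 5.0000: 51.779401
  t * PV_t at t = 5.5000: 55.676775
  t * PV_t at t = 6.0000: 59.372727
  t * PV_t at t = 6.5000: 62.874345
  t * PV_t at t = 7.0000: 5157.611356
Macaulay duration D = 5640.905888 / 881.454836 = 6.399540
Modified duration = D / (1 + y/m) = 6.399540 / (1 + 0.023000) = 6.255660


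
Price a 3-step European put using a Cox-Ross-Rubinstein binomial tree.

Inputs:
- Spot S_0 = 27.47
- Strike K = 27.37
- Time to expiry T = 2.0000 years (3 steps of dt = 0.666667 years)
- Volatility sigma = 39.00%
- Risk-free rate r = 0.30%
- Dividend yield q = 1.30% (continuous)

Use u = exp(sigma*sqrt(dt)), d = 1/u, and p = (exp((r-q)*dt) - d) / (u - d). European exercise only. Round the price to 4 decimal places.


dt = T/N = 0.666667
u = exp(sigma*sqrt(dt)) = 1.374972; d = 1/u = 0.727287
p = (exp((r-q)*dt) - d) / (u - d) = 0.410799
Discount per step: exp(-r*dt) = 0.998002
Stock lattice S(k, i) with i counting down-moves:
  k=0: S(0,0) = 27.4700
  k=1: S(1,0) = 37.7705; S(1,1) = 19.9786
  k=2: S(2,0) = 51.9334; S(2,1) = 27.4700; S(2,2) = 14.5302
  k=3: S(3,0) = 71.4070; S(3,1) = 37.7705; S(3,2) = 19.9786; S(3,3) = 10.5676
Terminal payoffs V(N, i) = max(K - S_T, 0):
  V(3,0) = 0.000000; V(3,1) = 0.000000; V(3,2) = 7.391417; V(3,3) = 16.802392
Backward induction: V(k, i) = exp(-r*dt) * [p * V(k+1, i) + (1-p) * V(k+1, i+1)].
  V(2,0) = exp(-r*dt) * [p*0.000000 + (1-p)*0.000000] = 0.000000
  V(2,1) = exp(-r*dt) * [p*0.000000 + (1-p)*7.391417] = 4.346331
  V(2,2) = exp(-r*dt) * [p*7.391417 + (1-p)*16.802392] = 12.910529
  V(1,0) = exp(-r*dt) * [p*0.000000 + (1-p)*4.346331] = 2.555748
  V(1,1) = exp(-r*dt) * [p*4.346331 + (1-p)*12.910529] = 9.373602
  V(0,0) = exp(-r*dt) * [p*2.555748 + (1-p)*9.373602] = 6.559704

Answer: Price = V(0,0) = 6.5597


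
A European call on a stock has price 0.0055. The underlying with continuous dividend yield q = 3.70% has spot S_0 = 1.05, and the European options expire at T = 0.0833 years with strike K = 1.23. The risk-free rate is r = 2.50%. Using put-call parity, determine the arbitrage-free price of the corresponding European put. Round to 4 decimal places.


Answer: Put price = 0.1862

Derivation:
Put-call parity: C - P = S_0 * exp(-qT) - K * exp(-rT).
S_0 * exp(-qT) = 1.0500 * 0.99692264 = 1.04676878
K * exp(-rT) = 1.2300 * 0.99791967 = 1.22744119
P = C - S*exp(-qT) + K*exp(-rT)
P = 0.0055 - 1.04676878 + 1.22744119 = 0.1862


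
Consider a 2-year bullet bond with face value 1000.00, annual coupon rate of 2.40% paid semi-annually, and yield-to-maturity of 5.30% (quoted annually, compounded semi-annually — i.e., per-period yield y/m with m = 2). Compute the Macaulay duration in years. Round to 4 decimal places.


Coupon per period c = face * coupon_rate / m = 12.000000
Periods per year m = 2; per-period yield y/m = 0.026500
Number of cashflows N = 4
Cashflows (t years, CF_t, discount factor 1/(1+y/m)^(m*t), PV):
  t = 0.5000: CF_t = 12.000000, DF = 0.974184, PV = 11.690209
  t = 1.0000: CF_t = 12.000000, DF = 0.949035, PV = 11.388416
  t = 1.5000: CF_t = 12.000000, DF = 0.924535, PV = 11.094414
  t = 2.0000: CF_t = 1012.000000, DF = 0.900667, PV = 911.474866
Price P = sum_t PV_t = 945.647907
Macaulay numerator sum_t t * PV_t:
  t * PV_t at t = 0.5000: 5.845105
  t * PV_t at t = 1.0000: 11.388416
  t * PV_t at t = 1.5000: 16.641622
  t * PV_t at t = 2.0000: 1822.949733
Macaulay duration D = (sum_t t * PV_t) / P = 1856.824876 / 945.647907 = 1.963548

Answer: Macaulay duration = 1.9635 years


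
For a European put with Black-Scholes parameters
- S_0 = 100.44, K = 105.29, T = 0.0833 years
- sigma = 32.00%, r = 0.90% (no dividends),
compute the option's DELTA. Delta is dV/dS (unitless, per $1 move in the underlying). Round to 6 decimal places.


Answer: Delta = -0.675915

Derivation:
d1 = -0.4563053727; d2 = -0.5486629387
phi(d1) = 0.3594983003; exp(-qT) = 1.0000000000; exp(-rT) = 0.9992505810
N(-d1) = 0.6759147995
Delta = -exp(-qT) * N(-d1) = -1.0000000000 * 0.6759147995 = -0.675915


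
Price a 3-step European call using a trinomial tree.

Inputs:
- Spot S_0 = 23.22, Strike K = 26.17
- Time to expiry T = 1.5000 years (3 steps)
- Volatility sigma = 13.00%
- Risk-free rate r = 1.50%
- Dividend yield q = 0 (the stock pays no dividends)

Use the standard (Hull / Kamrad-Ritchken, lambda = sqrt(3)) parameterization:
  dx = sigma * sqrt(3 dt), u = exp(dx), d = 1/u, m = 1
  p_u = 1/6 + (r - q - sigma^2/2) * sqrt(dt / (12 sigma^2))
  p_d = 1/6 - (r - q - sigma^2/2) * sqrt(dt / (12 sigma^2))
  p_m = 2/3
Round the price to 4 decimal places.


Answer: Price = V(0,0) = 0.6727

Derivation:
dt = T/N = 0.500000; dx = sigma*sqrt(3*dt) = 0.159217
u = exp(dx) = 1.172592; d = 1/u = 0.852811
p_u = 0.176951, p_m = 0.666667, p_d = 0.156382
Discount per step: exp(-r*dt) = 0.992528
Stock lattice S(k, j) with j the centered position index:
  k=0: S(0,+0) = 23.2200
  k=1: S(1,-1) = 19.8023; S(1,+0) = 23.2200; S(1,+1) = 27.2276
  k=2: S(2,-2) = 16.8876; S(2,-1) = 19.8023; S(2,+0) = 23.2200; S(2,+1) = 27.2276; S(2,+2) = 31.9269
  k=3: S(3,-3) = 14.4019; S(3,-2) = 16.8876; S(3,-1) = 19.8023; S(3,+0) = 23.2200; S(3,+1) = 27.2276; S(3,+2) = 31.9269; S(3,+3) = 37.4372
Terminal payoffs V(N, j) = max(S_T - K, 0):
  V(3,-3) = 0.000000; V(3,-2) = 0.000000; V(3,-1) = 0.000000; V(3,+0) = 0.000000; V(3,+1) = 1.057590; V(3,+2) = 5.756859; V(3,+3) = 11.267186
Backward induction: V(k, j) = exp(-r*dt) * [p_u * V(k+1, j+1) + p_m * V(k+1, j) + p_d * V(k+1, j-1)]
  V(2,-2) = exp(-r*dt) * [p_u*0.000000 + p_m*0.000000 + p_d*0.000000] = 0.000000
  V(2,-1) = exp(-r*dt) * [p_u*0.000000 + p_m*0.000000 + p_d*0.000000] = 0.000000
  V(2,+0) = exp(-r*dt) * [p_u*1.057590 + p_m*0.000000 + p_d*0.000000] = 0.185744
  V(2,+1) = exp(-r*dt) * [p_u*5.756859 + p_m*1.057590 + p_d*0.000000] = 1.710865
  V(2,+2) = exp(-r*dt) * [p_u*11.267186 + p_m*5.756859 + p_d*1.057590] = 5.952229
  V(1,-1) = exp(-r*dt) * [p_u*0.185744 + p_m*0.000000 + p_d*0.000000] = 0.032622
  V(1,+0) = exp(-r*dt) * [p_u*1.710865 + p_m*0.185744 + p_d*0.000000] = 0.423382
  V(1,+1) = exp(-r*dt) * [p_u*5.952229 + p_m*1.710865 + p_d*0.185744] = 2.206269
  V(0,+0) = exp(-r*dt) * [p_u*2.206269 + p_m*0.423382 + p_d*0.032622] = 0.672694


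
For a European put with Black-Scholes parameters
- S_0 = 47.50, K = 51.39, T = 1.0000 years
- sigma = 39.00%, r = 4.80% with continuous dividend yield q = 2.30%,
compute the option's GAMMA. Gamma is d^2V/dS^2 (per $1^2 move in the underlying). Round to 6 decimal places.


d1 = 0.0572720770; d2 = -0.3327279230
phi(d1) = 0.3982885332; exp(-qT) = 0.9772624838; exp(-rT) = 0.9531337871
Gamma = exp(-qT) * phi(d1) / (S * sigma * sqrt(T)) = 0.9772624838 * 0.3982885332 / (47.5000 * 0.3900 * 1.0000000000) = 0.021011

Answer: Gamma = 0.021011


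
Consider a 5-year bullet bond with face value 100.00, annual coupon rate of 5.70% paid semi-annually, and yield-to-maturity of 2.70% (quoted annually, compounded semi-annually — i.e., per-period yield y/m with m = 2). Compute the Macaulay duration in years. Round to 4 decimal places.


Answer: Macaulay duration = 4.4640 years

Derivation:
Coupon per period c = face * coupon_rate / m = 2.850000
Periods per year m = 2; per-period yield y/m = 0.013500
Number of cashflows N = 10
Cashflows (t years, CF_t, discount factor 1/(1+y/m)^(m*t), PV):
  t = 0.5000: CF_t = 2.850000, DF = 0.986680, PV = 2.812037
  t = 1.0000: CF_t = 2.850000, DF = 0.973537, PV = 2.774581
  t = 1.5000: CF_t = 2.850000, DF = 0.960569, PV = 2.737623
  t = 2.0000: CF_t = 2.850000, DF = 0.947774, PV = 2.701157
  t = 2.5000: CF_t = 2.850000, DF = 0.935150, PV = 2.665177
  t = 3.0000: CF_t = 2.850000, DF = 0.922694, PV = 2.629677
  t = 3.5000: CF_t = 2.850000, DF = 0.910403, PV = 2.594649
  t = 4.0000: CF_t = 2.850000, DF = 0.898276, PV = 2.560088
  t = 4.5000: CF_t = 2.850000, DF = 0.886311, PV = 2.525987
  t = 5.0000: CF_t = 102.850000, DF = 0.874505, PV = 89.942875
Price P = sum_t PV_t = 113.943850
Macaulay numerator sum_t t * PV_t:
  t * PV_t at t = 0.5000: 1.406019
  t * PV_t at t = 1.0000: 2.774581
  t * PV_t at t = 1.5000: 4.106434
  t * PV_t at t = 2.0000: 5.402314
  t * PV_t at t = 2.5000: 6.662943
  t * PV_t at t = 3.0000: 7.889030
  t * PV_t at t = 3.5000: 9.081271
  t * PV_t at t = 4.0000: 10.240351
  t * PV_t at t = 4.5000: 11.366941
  t * PV_t at t = 5.0000: 449.714375
Macaulay duration D = (sum_t t * PV_t) / P = 508.644258 / 113.943850 = 4.463990


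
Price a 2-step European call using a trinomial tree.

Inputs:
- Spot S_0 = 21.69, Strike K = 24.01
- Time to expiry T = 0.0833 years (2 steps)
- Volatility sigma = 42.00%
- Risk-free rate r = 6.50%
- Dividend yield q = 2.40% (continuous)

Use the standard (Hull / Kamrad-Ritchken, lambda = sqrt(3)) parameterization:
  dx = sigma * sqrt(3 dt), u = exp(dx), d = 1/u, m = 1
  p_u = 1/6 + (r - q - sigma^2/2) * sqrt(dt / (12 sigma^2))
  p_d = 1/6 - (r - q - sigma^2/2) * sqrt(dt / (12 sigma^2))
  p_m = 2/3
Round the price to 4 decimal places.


dt = T/N = 0.041650; dx = sigma*sqrt(3*dt) = 0.148463
u = exp(dx) = 1.160050; d = 1/u = 0.862032
p_u = 0.160046, p_m = 0.666667, p_d = 0.173287
Discount per step: exp(-r*dt) = 0.997296
Stock lattice S(k, j) with j the centered position index:
  k=0: S(0,+0) = 21.6900
  k=1: S(1,-1) = 18.6975; S(1,+0) = 21.6900; S(1,+1) = 25.1615
  k=2: S(2,-2) = 16.1178; S(2,-1) = 18.6975; S(2,+0) = 21.6900; S(2,+1) = 25.1615; S(2,+2) = 29.1886
Terminal payoffs V(N, j) = max(S_T - K, 0):
  V(2,-2) = 0.000000; V(2,-1) = 0.000000; V(2,+0) = 0.000000; V(2,+1) = 1.151475; V(2,+2) = 5.178558
Backward induction: V(k, j) = exp(-r*dt) * [p_u * V(k+1, j+1) + p_m * V(k+1, j) + p_d * V(k+1, j-1)]
  V(1,-1) = exp(-r*dt) * [p_u*0.000000 + p_m*0.000000 + p_d*0.000000] = 0.000000
  V(1,+0) = exp(-r*dt) * [p_u*1.151475 + p_m*0.000000 + p_d*0.000000] = 0.183791
  V(1,+1) = exp(-r*dt) * [p_u*5.178558 + p_m*1.151475 + p_d*0.000000] = 1.592141
  V(0,+0) = exp(-r*dt) * [p_u*1.592141 + p_m*0.183791 + p_d*0.000000] = 0.376322

Answer: Price = V(0,0) = 0.3763


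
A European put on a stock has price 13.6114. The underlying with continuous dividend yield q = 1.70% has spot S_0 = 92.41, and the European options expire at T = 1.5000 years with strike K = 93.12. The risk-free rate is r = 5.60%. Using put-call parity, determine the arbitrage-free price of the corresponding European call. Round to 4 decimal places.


Put-call parity: C - P = S_0 * exp(-qT) - K * exp(-rT).
S_0 * exp(-qT) = 92.4100 * 0.97482238 = 90.08333604
K * exp(-rT) = 93.1200 * 0.91943126 = 85.61743857
C = P + S*exp(-qT) - K*exp(-rT)
C = 13.6114 + 90.08333604 - 85.61743857 = 18.0773

Answer: Call price = 18.0773


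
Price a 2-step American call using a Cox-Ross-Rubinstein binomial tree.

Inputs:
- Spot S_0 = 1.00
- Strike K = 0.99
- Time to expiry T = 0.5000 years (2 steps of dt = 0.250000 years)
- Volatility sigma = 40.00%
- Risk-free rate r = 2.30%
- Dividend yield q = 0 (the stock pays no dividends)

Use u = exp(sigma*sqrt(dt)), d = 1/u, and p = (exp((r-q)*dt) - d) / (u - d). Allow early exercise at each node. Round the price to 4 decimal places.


dt = T/N = 0.250000
u = exp(sigma*sqrt(dt)) = 1.221403; d = 1/u = 0.818731
p = (exp((r-q)*dt) - d) / (u - d) = 0.464487
Discount per step: exp(-r*dt) = 0.994266
Stock lattice S(k, i) with i counting down-moves:
  k=0: S(0,0) = 1.0000
  k=1: S(1,0) = 1.2214; S(1,1) = 0.8187
  k=2: S(2,0) = 1.4918; S(2,1) = 1.0000; S(2,2) = 0.6703
Terminal payoffs V(N, i) = max(S_T - K, 0):
  V(2,0) = 0.501825; V(2,1) = 0.010000; V(2,2) = 0.000000
Backward induction: V(k, i) = exp(-r*dt) * [p * V(k+1, i) + (1-p) * V(k+1, i+1)]; then take max(V_cont, immediate exercise) for American.
  V(1,0) = exp(-r*dt) * [p*0.501825 + (1-p)*0.010000] = 0.237079; exercise = 0.231403; V(1,0) = max -> 0.237079
  V(1,1) = exp(-r*dt) * [p*0.010000 + (1-p)*0.000000] = 0.004618; exercise = 0.000000; V(1,1) = max -> 0.004618
  V(0,0) = exp(-r*dt) * [p*0.237079 + (1-p)*0.004618] = 0.111948; exercise = 0.010000; V(0,0) = max -> 0.111948

Answer: Price = V(0,0) = 0.1119


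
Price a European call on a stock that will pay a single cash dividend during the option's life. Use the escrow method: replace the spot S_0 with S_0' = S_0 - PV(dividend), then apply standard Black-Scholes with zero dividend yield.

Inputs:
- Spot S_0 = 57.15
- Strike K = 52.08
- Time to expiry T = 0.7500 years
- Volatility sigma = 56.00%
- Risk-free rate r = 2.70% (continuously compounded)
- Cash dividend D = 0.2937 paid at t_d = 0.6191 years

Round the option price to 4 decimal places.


PV(D) = D * exp(-r * t_d) = 0.2937 * 0.98342323 = 0.28883140
S_0' = S_0 - PV(D) = 57.1500 - 0.28883140 = 56.86116860
d1 = (ln(S_0'/K) + (r + sigma^2/2)*T) / (sigma*sqrt(T)) = 0.46534774
d2 = d1 - sigma*sqrt(T) = -0.01962649
exp(-rT) = 0.97995365
N(d1) = 0.67915877; N(d2) = 0.49217067
C = S_0' * N(d1) - K * exp(-rT) * N(d2) = 56.86116860 * 0.67915877 - 52.0800 * 0.97995365 * 0.49217067 = 13.4993

Answer: Price = 13.4993


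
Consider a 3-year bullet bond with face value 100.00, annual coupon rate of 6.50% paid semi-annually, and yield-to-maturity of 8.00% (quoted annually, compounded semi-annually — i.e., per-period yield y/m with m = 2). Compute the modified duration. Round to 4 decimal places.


Coupon per period c = face * coupon_rate / m = 3.250000
Periods per year m = 2; per-period yield y/m = 0.040000
Number of cashflows N = 6
Cashflows (t years, CF_t, discount factor 1/(1+y/m)^(m*t), PV):
  t = 0.5000: CF_t = 3.250000, DF = 0.961538, PV = 3.125000
  t = 1.0000: CF_t = 3.250000, DF = 0.924556, PV = 3.004808
  t = 1.5000: CF_t = 3.250000, DF = 0.888996, PV = 2.889238
  t = 2.0000: CF_t = 3.250000, DF = 0.854804, PV = 2.778114
  t = 2.5000: CF_t = 3.250000, DF = 0.821927, PV = 2.671263
  t = 3.0000: CF_t = 103.250000, DF = 0.790315, PV = 81.599975
Price P = sum_t PV_t = 96.068397
First compute Macaulay numerator sum_t t * PV_t:
  t * PV_t at t = 0.5000: 1.562500
  t * PV_t at t = 1.0000: 3.004808
  t * PV_t at t = 1.5000: 4.333857
  t * PV_t at t = 2.0000: 5.556227
  t * PV_t at t = 2.5000: 6.678158
  t * PV_t at t = 3.0000: 244.799924
Macaulay duration D = 265.935474 / 96.068397 = 2.768189
Modified duration = D / (1 + y/m) = 2.768189 / (1 + 0.040000) = 2.661720

Answer: Modified duration = 2.6617


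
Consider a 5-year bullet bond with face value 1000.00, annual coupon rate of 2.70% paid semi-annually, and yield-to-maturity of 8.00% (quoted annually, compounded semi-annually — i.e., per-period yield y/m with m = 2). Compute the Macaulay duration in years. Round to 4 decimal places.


Coupon per period c = face * coupon_rate / m = 13.500000
Periods per year m = 2; per-period yield y/m = 0.040000
Number of cashflows N = 10
Cashflows (t years, CF_t, discount factor 1/(1+y/m)^(m*t), PV):
  t = 0.5000: CF_t = 13.500000, DF = 0.961538, PV = 12.980769
  t = 1.0000: CF_t = 13.500000, DF = 0.924556, PV = 12.481509
  t = 1.5000: CF_t = 13.500000, DF = 0.888996, PV = 12.001451
  t = 2.0000: CF_t = 13.500000, DF = 0.854804, PV = 11.539857
  t = 2.5000: CF_t = 13.500000, DF = 0.821927, PV = 11.096016
  t = 3.0000: CF_t = 13.500000, DF = 0.790315, PV = 10.669246
  t = 3.5000: CF_t = 13.500000, DF = 0.759918, PV = 10.258890
  t = 4.0000: CF_t = 13.500000, DF = 0.730690, PV = 9.864318
  t = 4.5000: CF_t = 13.500000, DF = 0.702587, PV = 9.484921
  t = 5.0000: CF_t = 1013.500000, DF = 0.675564, PV = 684.684285
Price P = sum_t PV_t = 785.061262
Macaulay numerator sum_t t * PV_t:
  t * PV_t at t = 0.5000: 6.490385
  t * PV_t at t = 1.0000: 12.481509
  t * PV_t at t = 1.5000: 18.002176
  t * PV_t at t = 2.0000: 23.079713
  t * PV_t at t = 2.5000: 27.740040
  t * PV_t at t = 3.0000: 32.007738
  t * PV_t at t = 3.5000: 35.906117
  t * PV_t at t = 4.0000: 39.457271
  t * PV_t at t = 4.5000: 42.682144
  t * PV_t at t = 5.0000: 3423.421426
Macaulay duration D = (sum_t t * PV_t) / P = 3661.268519 / 785.061262 = 4.663672

Answer: Macaulay duration = 4.6637 years


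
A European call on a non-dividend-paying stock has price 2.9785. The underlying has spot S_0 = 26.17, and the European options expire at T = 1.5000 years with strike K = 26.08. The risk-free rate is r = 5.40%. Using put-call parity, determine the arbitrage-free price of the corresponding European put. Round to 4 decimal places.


Answer: Put price = 0.8593

Derivation:
Put-call parity: C - P = S_0 * exp(-qT) - K * exp(-rT).
S_0 * exp(-qT) = 26.1700 * 1.00000000 = 26.17000000
K * exp(-rT) = 26.0800 * 0.92219369 = 24.05081147
P = C - S*exp(-qT) + K*exp(-rT)
P = 2.9785 - 26.17000000 + 24.05081147 = 0.8593


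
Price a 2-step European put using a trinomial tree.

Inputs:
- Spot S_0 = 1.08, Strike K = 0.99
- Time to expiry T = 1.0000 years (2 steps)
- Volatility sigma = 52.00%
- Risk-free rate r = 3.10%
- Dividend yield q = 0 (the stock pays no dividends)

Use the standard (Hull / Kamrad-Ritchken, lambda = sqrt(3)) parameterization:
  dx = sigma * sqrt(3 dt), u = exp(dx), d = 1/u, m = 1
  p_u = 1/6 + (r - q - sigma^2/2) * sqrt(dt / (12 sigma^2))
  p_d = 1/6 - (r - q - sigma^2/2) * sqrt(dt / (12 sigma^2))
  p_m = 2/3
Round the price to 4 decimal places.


dt = T/N = 0.500000; dx = sigma*sqrt(3*dt) = 0.636867
u = exp(dx) = 1.890549; d = 1/u = 0.528947
p_u = 0.125763, p_m = 0.666667, p_d = 0.207570
Discount per step: exp(-r*dt) = 0.984620
Stock lattice S(k, j) with j the centered position index:
  k=0: S(0,+0) = 1.0800
  k=1: S(1,-1) = 0.5713; S(1,+0) = 1.0800; S(1,+1) = 2.0418
  k=2: S(2,-2) = 0.3022; S(2,-1) = 0.5713; S(2,+0) = 1.0800; S(2,+1) = 2.0418; S(2,+2) = 3.8601
Terminal payoffs V(N, j) = max(K - S_T, 0):
  V(2,-2) = 0.687832; V(2,-1) = 0.418737; V(2,+0) = 0.000000; V(2,+1) = 0.000000; V(2,+2) = 0.000000
Backward induction: V(k, j) = exp(-r*dt) * [p_u * V(k+1, j+1) + p_m * V(k+1, j) + p_d * V(k+1, j-1)]
  V(1,-1) = exp(-r*dt) * [p_u*0.000000 + p_m*0.418737 + p_d*0.687832] = 0.415442
  V(1,+0) = exp(-r*dt) * [p_u*0.000000 + p_m*0.000000 + p_d*0.418737] = 0.085580
  V(1,+1) = exp(-r*dt) * [p_u*0.000000 + p_m*0.000000 + p_d*0.000000] = 0.000000
  V(0,+0) = exp(-r*dt) * [p_u*0.000000 + p_m*0.085580 + p_d*0.415442] = 0.141083

Answer: Price = V(0,0) = 0.1411


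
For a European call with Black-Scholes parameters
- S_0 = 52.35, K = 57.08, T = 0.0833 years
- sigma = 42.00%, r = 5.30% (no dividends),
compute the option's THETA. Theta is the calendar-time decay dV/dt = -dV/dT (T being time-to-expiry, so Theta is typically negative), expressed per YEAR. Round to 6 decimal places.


Answer: Theta = -13.259037

Derivation:
d1 = -0.6165675925; d2 = -0.7377868979
phi(d1) = 0.3298832974; exp(-qT) = 1.0000000000; exp(-rT) = 0.9955948313
Theta = -S*exp(-qT)*phi(d1)*sigma/(2*sqrt(T)) - r*K*exp(-rT)*N(d2) + q*S*exp(-qT)*N(d1)
N(d1) = 0.2687599879; N(d2) = 0.2303219782; sqrt(T) = 0.2886173938
Term 1 = -52.3500 * 1.0000000000 * 0.3298832974 * 0.4200 / (2 * 0.2886173938) = -12.5653273430
Term 2 = -0.0530 * 57.0800 * 0.9955948313 * 0.2303219782 = -0.6937098311
Term 3 = 0 (no dividend yield, q = 0)
Theta = -12.5653273430 + (-0.6937098311) + (0.0000000000) = -13.259037
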